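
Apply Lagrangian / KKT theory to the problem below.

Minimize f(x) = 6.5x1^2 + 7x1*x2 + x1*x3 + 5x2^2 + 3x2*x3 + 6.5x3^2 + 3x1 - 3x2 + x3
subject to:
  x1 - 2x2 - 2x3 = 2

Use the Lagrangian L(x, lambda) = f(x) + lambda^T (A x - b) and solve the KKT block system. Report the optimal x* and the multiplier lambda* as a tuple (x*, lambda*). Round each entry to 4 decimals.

Form the Lagrangian:
  L(x, lambda) = (1/2) x^T Q x + c^T x + lambda^T (A x - b)
Stationarity (grad_x L = 0): Q x + c + A^T lambda = 0.
Primal feasibility: A x = b.

This gives the KKT block system:
  [ Q   A^T ] [ x     ]   [-c ]
  [ A    0  ] [ lambda ] = [ b ]

Solving the linear system:
  x*      = (0.2532, -0.3678, -0.5056)
  lambda* = (-3.2113)
  f(x*)   = 3.8901

x* = (0.2532, -0.3678, -0.5056), lambda* = (-3.2113)


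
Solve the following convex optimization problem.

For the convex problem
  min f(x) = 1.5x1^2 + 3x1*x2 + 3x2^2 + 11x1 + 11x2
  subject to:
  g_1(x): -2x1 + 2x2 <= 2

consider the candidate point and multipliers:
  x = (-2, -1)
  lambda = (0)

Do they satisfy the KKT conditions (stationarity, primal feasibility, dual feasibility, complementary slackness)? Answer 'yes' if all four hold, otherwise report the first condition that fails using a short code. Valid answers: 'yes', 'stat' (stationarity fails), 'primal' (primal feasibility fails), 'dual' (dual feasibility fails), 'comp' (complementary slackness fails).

Gradient of f: grad f(x) = Q x + c = (2, -1)
Constraint values g_i(x) = a_i^T x - b_i:
  g_1((-2, -1)) = 0
Stationarity residual: grad f(x) + sum_i lambda_i a_i = (2, -1)
  -> stationarity FAILS
Primal feasibility (all g_i <= 0): OK
Dual feasibility (all lambda_i >= 0): OK
Complementary slackness (lambda_i * g_i(x) = 0 for all i): OK

Verdict: the first failing condition is stationarity -> stat.

stat


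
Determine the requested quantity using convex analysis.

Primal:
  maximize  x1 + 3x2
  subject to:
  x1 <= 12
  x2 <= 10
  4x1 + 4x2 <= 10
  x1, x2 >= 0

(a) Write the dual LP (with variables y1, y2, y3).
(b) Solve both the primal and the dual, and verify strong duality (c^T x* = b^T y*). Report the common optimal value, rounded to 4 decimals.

The standard primal-dual pair for 'max c^T x s.t. A x <= b, x >= 0' is:
  Dual:  min b^T y  s.t.  A^T y >= c,  y >= 0.

So the dual LP is:
  minimize  12y1 + 10y2 + 10y3
  subject to:
    y1 + 4y3 >= 1
    y2 + 4y3 >= 3
    y1, y2, y3 >= 0

Solving the primal: x* = (0, 2.5).
  primal value c^T x* = 7.5.
Solving the dual: y* = (0, 0, 0.75).
  dual value b^T y* = 7.5.
Strong duality: c^T x* = b^T y*. Confirmed.

7.5


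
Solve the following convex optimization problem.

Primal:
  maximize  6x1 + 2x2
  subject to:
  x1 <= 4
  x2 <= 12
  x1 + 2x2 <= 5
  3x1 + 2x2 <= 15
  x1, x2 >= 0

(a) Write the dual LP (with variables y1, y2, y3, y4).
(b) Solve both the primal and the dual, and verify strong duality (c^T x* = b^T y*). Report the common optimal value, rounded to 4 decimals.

The standard primal-dual pair for 'max c^T x s.t. A x <= b, x >= 0' is:
  Dual:  min b^T y  s.t.  A^T y >= c,  y >= 0.

So the dual LP is:
  minimize  4y1 + 12y2 + 5y3 + 15y4
  subject to:
    y1 + y3 + 3y4 >= 6
    y2 + 2y3 + 2y4 >= 2
    y1, y2, y3, y4 >= 0

Solving the primal: x* = (4, 0.5).
  primal value c^T x* = 25.
Solving the dual: y* = (5, 0, 1, 0).
  dual value b^T y* = 25.
Strong duality: c^T x* = b^T y*. Confirmed.

25


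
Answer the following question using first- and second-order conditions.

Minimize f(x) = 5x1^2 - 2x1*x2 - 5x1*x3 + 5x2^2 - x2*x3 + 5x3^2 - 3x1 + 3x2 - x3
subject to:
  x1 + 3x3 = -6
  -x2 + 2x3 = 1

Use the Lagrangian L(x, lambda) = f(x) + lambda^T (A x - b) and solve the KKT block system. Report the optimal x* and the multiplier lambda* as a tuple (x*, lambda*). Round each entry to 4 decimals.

Form the Lagrangian:
  L(x, lambda) = (1/2) x^T Q x + c^T x + lambda^T (A x - b)
Stationarity (grad_x L = 0): Q x + c + A^T lambda = 0.
Primal feasibility: A x = b.

This gives the KKT block system:
  [ Q   A^T ] [ x     ]   [-c ]
  [ A    0  ] [ lambda ] = [ b ]

Solving the linear system:
  x*      = (-2.4789, -3.3474, -1.1737)
  lambda* = (15.2263, -24.3421)
  f(x*)   = 57.1342

x* = (-2.4789, -3.3474, -1.1737), lambda* = (15.2263, -24.3421)


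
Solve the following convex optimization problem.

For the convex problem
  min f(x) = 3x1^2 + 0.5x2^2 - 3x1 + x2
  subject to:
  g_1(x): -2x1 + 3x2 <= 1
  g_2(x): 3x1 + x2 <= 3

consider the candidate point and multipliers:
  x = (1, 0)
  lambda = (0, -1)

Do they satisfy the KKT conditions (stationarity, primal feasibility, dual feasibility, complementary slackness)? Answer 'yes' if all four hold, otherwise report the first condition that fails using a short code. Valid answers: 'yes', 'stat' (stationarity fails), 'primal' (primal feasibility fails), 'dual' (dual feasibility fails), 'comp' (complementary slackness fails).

Gradient of f: grad f(x) = Q x + c = (3, 1)
Constraint values g_i(x) = a_i^T x - b_i:
  g_1((1, 0)) = -3
  g_2((1, 0)) = 0
Stationarity residual: grad f(x) + sum_i lambda_i a_i = (0, 0)
  -> stationarity OK
Primal feasibility (all g_i <= 0): OK
Dual feasibility (all lambda_i >= 0): FAILS
Complementary slackness (lambda_i * g_i(x) = 0 for all i): OK

Verdict: the first failing condition is dual_feasibility -> dual.

dual


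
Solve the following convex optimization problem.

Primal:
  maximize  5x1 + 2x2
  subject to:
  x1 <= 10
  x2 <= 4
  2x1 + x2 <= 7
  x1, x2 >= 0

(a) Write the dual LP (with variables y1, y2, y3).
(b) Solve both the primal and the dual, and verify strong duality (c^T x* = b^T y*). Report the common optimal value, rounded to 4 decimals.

The standard primal-dual pair for 'max c^T x s.t. A x <= b, x >= 0' is:
  Dual:  min b^T y  s.t.  A^T y >= c,  y >= 0.

So the dual LP is:
  minimize  10y1 + 4y2 + 7y3
  subject to:
    y1 + 2y3 >= 5
    y2 + y3 >= 2
    y1, y2, y3 >= 0

Solving the primal: x* = (3.5, 0).
  primal value c^T x* = 17.5.
Solving the dual: y* = (0, 0, 2.5).
  dual value b^T y* = 17.5.
Strong duality: c^T x* = b^T y*. Confirmed.

17.5


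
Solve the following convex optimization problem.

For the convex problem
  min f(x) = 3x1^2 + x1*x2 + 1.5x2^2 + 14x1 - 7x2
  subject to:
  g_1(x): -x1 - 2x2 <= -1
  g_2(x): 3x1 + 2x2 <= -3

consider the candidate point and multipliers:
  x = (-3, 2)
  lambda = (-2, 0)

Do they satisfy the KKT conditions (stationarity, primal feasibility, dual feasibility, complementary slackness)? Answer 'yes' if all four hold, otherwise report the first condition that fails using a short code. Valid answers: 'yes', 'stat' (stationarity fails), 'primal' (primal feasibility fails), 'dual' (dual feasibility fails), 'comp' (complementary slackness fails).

Gradient of f: grad f(x) = Q x + c = (-2, -4)
Constraint values g_i(x) = a_i^T x - b_i:
  g_1((-3, 2)) = 0
  g_2((-3, 2)) = -2
Stationarity residual: grad f(x) + sum_i lambda_i a_i = (0, 0)
  -> stationarity OK
Primal feasibility (all g_i <= 0): OK
Dual feasibility (all lambda_i >= 0): FAILS
Complementary slackness (lambda_i * g_i(x) = 0 for all i): OK

Verdict: the first failing condition is dual_feasibility -> dual.

dual


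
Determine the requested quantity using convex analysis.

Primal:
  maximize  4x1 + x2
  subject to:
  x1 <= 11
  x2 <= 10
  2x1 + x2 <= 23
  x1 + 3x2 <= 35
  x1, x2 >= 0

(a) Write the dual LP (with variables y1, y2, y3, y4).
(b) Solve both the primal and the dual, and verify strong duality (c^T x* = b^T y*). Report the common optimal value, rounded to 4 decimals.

The standard primal-dual pair for 'max c^T x s.t. A x <= b, x >= 0' is:
  Dual:  min b^T y  s.t.  A^T y >= c,  y >= 0.

So the dual LP is:
  minimize  11y1 + 10y2 + 23y3 + 35y4
  subject to:
    y1 + 2y3 + y4 >= 4
    y2 + y3 + 3y4 >= 1
    y1, y2, y3, y4 >= 0

Solving the primal: x* = (11, 1).
  primal value c^T x* = 45.
Solving the dual: y* = (2, 0, 1, 0).
  dual value b^T y* = 45.
Strong duality: c^T x* = b^T y*. Confirmed.

45


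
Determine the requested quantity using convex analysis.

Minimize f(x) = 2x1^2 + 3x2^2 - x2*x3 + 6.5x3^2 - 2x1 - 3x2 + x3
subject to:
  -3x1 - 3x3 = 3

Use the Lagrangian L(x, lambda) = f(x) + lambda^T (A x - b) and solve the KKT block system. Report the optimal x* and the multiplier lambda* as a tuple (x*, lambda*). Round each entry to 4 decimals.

Form the Lagrangian:
  L(x, lambda) = (1/2) x^T Q x + c^T x + lambda^T (A x - b)
Stationarity (grad_x L = 0): Q x + c + A^T lambda = 0.
Primal feasibility: A x = b.

This gives the KKT block system:
  [ Q   A^T ] [ x     ]   [-c ]
  [ A    0  ] [ lambda ] = [ b ]

Solving the linear system:
  x*      = (-0.6139, 0.4356, -0.3861)
  lambda* = (-1.4851)
  f(x*)   = 1.995

x* = (-0.6139, 0.4356, -0.3861), lambda* = (-1.4851)


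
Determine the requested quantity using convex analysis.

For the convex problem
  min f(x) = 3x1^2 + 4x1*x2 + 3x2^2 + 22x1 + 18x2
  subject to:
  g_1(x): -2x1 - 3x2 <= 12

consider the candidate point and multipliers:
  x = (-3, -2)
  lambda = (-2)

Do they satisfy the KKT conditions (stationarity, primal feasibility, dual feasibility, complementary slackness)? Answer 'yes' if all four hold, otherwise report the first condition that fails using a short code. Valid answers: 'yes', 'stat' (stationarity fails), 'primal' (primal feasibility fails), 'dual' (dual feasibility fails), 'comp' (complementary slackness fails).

Gradient of f: grad f(x) = Q x + c = (-4, -6)
Constraint values g_i(x) = a_i^T x - b_i:
  g_1((-3, -2)) = 0
Stationarity residual: grad f(x) + sum_i lambda_i a_i = (0, 0)
  -> stationarity OK
Primal feasibility (all g_i <= 0): OK
Dual feasibility (all lambda_i >= 0): FAILS
Complementary slackness (lambda_i * g_i(x) = 0 for all i): OK

Verdict: the first failing condition is dual_feasibility -> dual.

dual


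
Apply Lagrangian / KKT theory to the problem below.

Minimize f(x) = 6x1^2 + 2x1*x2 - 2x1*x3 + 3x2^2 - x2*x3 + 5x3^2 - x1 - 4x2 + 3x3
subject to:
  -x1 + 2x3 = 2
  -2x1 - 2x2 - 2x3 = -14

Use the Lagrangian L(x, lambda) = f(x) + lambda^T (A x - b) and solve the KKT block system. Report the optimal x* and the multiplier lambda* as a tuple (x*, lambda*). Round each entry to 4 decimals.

Form the Lagrangian:
  L(x, lambda) = (1/2) x^T Q x + c^T x + lambda^T (A x - b)
Stationarity (grad_x L = 0): Q x + c + A^T lambda = 0.
Primal feasibility: A x = b.

This gives the KKT block system:
  [ Q   A^T ] [ x     ]   [-c ]
  [ A    0  ] [ lambda ] = [ b ]

Solving the linear system:
  x*      = (1.5814, 3.6279, 1.7907)
  lambda* = (2.5116, 9.5698)
  f(x*)   = 59.1163

x* = (1.5814, 3.6279, 1.7907), lambda* = (2.5116, 9.5698)


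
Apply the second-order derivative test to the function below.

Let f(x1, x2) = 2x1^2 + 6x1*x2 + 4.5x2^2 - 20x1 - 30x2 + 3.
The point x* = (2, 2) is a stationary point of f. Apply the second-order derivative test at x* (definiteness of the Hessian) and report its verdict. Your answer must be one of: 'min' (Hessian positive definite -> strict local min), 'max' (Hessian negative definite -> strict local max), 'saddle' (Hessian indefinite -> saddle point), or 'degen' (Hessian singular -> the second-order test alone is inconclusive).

Compute the Hessian H = grad^2 f:
  H = [[4, 6], [6, 9]]
Verify stationarity: grad f(x*) = H x* + g = (0, 0).
Eigenvalues of H: 0, 13.
H has a zero eigenvalue (singular; positive semidefinite but not definite), so H is neither positive definite, negative definite, nor indefinite. The second-order test alone is inconclusive -> degen.
(Indeed, f is constant along the null direction of H through x*, so x* is not a strict local extremum.)

degen


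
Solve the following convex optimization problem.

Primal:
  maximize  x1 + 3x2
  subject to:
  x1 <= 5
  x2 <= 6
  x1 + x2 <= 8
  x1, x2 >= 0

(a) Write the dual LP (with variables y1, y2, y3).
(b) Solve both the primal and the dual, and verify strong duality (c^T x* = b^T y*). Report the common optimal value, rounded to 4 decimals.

The standard primal-dual pair for 'max c^T x s.t. A x <= b, x >= 0' is:
  Dual:  min b^T y  s.t.  A^T y >= c,  y >= 0.

So the dual LP is:
  minimize  5y1 + 6y2 + 8y3
  subject to:
    y1 + y3 >= 1
    y2 + y3 >= 3
    y1, y2, y3 >= 0

Solving the primal: x* = (2, 6).
  primal value c^T x* = 20.
Solving the dual: y* = (0, 2, 1).
  dual value b^T y* = 20.
Strong duality: c^T x* = b^T y*. Confirmed.

20


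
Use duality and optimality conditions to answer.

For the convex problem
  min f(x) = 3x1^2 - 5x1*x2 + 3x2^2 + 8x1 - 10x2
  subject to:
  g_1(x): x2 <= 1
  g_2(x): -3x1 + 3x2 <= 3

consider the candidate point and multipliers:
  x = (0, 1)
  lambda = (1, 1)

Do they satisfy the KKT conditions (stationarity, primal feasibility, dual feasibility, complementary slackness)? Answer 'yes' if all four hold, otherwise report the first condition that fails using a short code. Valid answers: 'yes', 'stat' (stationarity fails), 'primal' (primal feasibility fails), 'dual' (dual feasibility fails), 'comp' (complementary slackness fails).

Gradient of f: grad f(x) = Q x + c = (3, -4)
Constraint values g_i(x) = a_i^T x - b_i:
  g_1((0, 1)) = 0
  g_2((0, 1)) = 0
Stationarity residual: grad f(x) + sum_i lambda_i a_i = (0, 0)
  -> stationarity OK
Primal feasibility (all g_i <= 0): OK
Dual feasibility (all lambda_i >= 0): OK
Complementary slackness (lambda_i * g_i(x) = 0 for all i): OK

Verdict: yes, KKT holds.

yes


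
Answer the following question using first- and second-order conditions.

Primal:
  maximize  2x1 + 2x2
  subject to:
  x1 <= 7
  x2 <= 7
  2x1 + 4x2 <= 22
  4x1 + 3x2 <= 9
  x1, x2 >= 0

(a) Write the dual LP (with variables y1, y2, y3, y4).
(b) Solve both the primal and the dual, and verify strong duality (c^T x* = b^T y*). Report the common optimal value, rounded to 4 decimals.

The standard primal-dual pair for 'max c^T x s.t. A x <= b, x >= 0' is:
  Dual:  min b^T y  s.t.  A^T y >= c,  y >= 0.

So the dual LP is:
  minimize  7y1 + 7y2 + 22y3 + 9y4
  subject to:
    y1 + 2y3 + 4y4 >= 2
    y2 + 4y3 + 3y4 >= 2
    y1, y2, y3, y4 >= 0

Solving the primal: x* = (0, 3).
  primal value c^T x* = 6.
Solving the dual: y* = (0, 0, 0, 0.6667).
  dual value b^T y* = 6.
Strong duality: c^T x* = b^T y*. Confirmed.

6


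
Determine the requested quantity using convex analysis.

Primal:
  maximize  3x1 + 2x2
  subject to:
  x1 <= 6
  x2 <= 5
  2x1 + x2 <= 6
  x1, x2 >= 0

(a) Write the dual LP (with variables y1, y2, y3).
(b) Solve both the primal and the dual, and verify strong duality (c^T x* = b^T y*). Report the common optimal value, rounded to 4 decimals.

The standard primal-dual pair for 'max c^T x s.t. A x <= b, x >= 0' is:
  Dual:  min b^T y  s.t.  A^T y >= c,  y >= 0.

So the dual LP is:
  minimize  6y1 + 5y2 + 6y3
  subject to:
    y1 + 2y3 >= 3
    y2 + y3 >= 2
    y1, y2, y3 >= 0

Solving the primal: x* = (0.5, 5).
  primal value c^T x* = 11.5.
Solving the dual: y* = (0, 0.5, 1.5).
  dual value b^T y* = 11.5.
Strong duality: c^T x* = b^T y*. Confirmed.

11.5


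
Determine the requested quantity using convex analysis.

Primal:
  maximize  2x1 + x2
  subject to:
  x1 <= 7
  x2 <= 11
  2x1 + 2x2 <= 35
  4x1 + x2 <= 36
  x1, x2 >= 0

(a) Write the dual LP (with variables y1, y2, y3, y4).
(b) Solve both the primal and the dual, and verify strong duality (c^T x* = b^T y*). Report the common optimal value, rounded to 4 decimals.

The standard primal-dual pair for 'max c^T x s.t. A x <= b, x >= 0' is:
  Dual:  min b^T y  s.t.  A^T y >= c,  y >= 0.

So the dual LP is:
  minimize  7y1 + 11y2 + 35y3 + 36y4
  subject to:
    y1 + 2y3 + 4y4 >= 2
    y2 + 2y3 + y4 >= 1
    y1, y2, y3, y4 >= 0

Solving the primal: x* = (6.25, 11).
  primal value c^T x* = 23.5.
Solving the dual: y* = (0, 0.5, 0, 0.5).
  dual value b^T y* = 23.5.
Strong duality: c^T x* = b^T y*. Confirmed.

23.5


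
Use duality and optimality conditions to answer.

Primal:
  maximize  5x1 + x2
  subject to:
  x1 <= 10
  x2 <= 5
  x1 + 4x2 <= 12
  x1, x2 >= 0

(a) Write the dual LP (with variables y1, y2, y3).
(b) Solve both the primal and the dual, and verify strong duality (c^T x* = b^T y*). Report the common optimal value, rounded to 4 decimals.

The standard primal-dual pair for 'max c^T x s.t. A x <= b, x >= 0' is:
  Dual:  min b^T y  s.t.  A^T y >= c,  y >= 0.

So the dual LP is:
  minimize  10y1 + 5y2 + 12y3
  subject to:
    y1 + y3 >= 5
    y2 + 4y3 >= 1
    y1, y2, y3 >= 0

Solving the primal: x* = (10, 0.5).
  primal value c^T x* = 50.5.
Solving the dual: y* = (4.75, 0, 0.25).
  dual value b^T y* = 50.5.
Strong duality: c^T x* = b^T y*. Confirmed.

50.5


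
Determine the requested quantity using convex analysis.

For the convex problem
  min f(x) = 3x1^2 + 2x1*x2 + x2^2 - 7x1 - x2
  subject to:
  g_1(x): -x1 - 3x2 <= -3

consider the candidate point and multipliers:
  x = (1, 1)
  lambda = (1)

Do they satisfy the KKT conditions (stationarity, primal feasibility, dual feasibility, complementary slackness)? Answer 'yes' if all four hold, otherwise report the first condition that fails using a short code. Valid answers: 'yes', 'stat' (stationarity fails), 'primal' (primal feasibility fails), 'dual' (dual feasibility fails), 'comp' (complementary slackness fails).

Gradient of f: grad f(x) = Q x + c = (1, 3)
Constraint values g_i(x) = a_i^T x - b_i:
  g_1((1, 1)) = -1
Stationarity residual: grad f(x) + sum_i lambda_i a_i = (0, 0)
  -> stationarity OK
Primal feasibility (all g_i <= 0): OK
Dual feasibility (all lambda_i >= 0): OK
Complementary slackness (lambda_i * g_i(x) = 0 for all i): FAILS

Verdict: the first failing condition is complementary_slackness -> comp.

comp


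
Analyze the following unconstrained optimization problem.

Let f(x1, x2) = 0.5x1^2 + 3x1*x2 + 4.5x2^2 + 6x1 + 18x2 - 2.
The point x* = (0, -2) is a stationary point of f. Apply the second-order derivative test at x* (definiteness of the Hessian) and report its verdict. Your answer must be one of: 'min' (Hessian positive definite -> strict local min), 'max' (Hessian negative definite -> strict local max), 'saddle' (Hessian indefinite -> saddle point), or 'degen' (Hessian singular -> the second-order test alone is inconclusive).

Compute the Hessian H = grad^2 f:
  H = [[1, 3], [3, 9]]
Verify stationarity: grad f(x*) = H x* + g = (0, 0).
Eigenvalues of H: 0, 10.
H has a zero eigenvalue (singular; positive semidefinite but not definite), so H is neither positive definite, negative definite, nor indefinite. The second-order test alone is inconclusive -> degen.
(Indeed, f is constant along the null direction of H through x*, so x* is not a strict local extremum.)

degen


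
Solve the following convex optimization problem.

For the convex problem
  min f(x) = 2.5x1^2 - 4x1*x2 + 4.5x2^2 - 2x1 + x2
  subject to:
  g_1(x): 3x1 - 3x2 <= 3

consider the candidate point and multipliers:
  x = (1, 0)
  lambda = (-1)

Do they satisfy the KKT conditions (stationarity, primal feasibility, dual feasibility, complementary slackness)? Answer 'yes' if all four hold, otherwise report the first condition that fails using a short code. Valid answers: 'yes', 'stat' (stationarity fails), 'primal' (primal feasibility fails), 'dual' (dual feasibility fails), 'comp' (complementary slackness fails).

Gradient of f: grad f(x) = Q x + c = (3, -3)
Constraint values g_i(x) = a_i^T x - b_i:
  g_1((1, 0)) = 0
Stationarity residual: grad f(x) + sum_i lambda_i a_i = (0, 0)
  -> stationarity OK
Primal feasibility (all g_i <= 0): OK
Dual feasibility (all lambda_i >= 0): FAILS
Complementary slackness (lambda_i * g_i(x) = 0 for all i): OK

Verdict: the first failing condition is dual_feasibility -> dual.

dual


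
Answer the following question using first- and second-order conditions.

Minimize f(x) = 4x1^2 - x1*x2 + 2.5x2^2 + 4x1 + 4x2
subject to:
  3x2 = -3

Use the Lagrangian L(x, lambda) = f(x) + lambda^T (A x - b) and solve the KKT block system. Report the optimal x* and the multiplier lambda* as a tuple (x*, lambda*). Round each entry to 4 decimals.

Form the Lagrangian:
  L(x, lambda) = (1/2) x^T Q x + c^T x + lambda^T (A x - b)
Stationarity (grad_x L = 0): Q x + c + A^T lambda = 0.
Primal feasibility: A x = b.

This gives the KKT block system:
  [ Q   A^T ] [ x     ]   [-c ]
  [ A    0  ] [ lambda ] = [ b ]

Solving the linear system:
  x*      = (-0.625, -1)
  lambda* = (0.125)
  f(x*)   = -3.0625

x* = (-0.625, -1), lambda* = (0.125)


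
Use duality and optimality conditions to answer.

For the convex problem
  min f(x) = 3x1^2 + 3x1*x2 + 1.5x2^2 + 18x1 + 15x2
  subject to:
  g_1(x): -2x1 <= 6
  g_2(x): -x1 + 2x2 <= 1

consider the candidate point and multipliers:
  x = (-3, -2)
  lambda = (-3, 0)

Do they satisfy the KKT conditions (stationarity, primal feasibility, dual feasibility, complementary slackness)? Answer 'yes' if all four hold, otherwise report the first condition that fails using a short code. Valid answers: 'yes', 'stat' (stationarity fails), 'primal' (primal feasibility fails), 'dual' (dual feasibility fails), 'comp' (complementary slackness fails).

Gradient of f: grad f(x) = Q x + c = (-6, 0)
Constraint values g_i(x) = a_i^T x - b_i:
  g_1((-3, -2)) = 0
  g_2((-3, -2)) = -2
Stationarity residual: grad f(x) + sum_i lambda_i a_i = (0, 0)
  -> stationarity OK
Primal feasibility (all g_i <= 0): OK
Dual feasibility (all lambda_i >= 0): FAILS
Complementary slackness (lambda_i * g_i(x) = 0 for all i): OK

Verdict: the first failing condition is dual_feasibility -> dual.

dual


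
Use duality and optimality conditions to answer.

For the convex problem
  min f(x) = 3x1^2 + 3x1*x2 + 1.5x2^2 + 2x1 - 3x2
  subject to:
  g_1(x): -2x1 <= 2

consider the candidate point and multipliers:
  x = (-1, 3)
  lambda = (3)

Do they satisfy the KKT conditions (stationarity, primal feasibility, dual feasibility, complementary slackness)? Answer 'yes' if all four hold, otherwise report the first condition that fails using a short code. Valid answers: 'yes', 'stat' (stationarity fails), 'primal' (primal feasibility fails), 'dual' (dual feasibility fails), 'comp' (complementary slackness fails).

Gradient of f: grad f(x) = Q x + c = (5, 3)
Constraint values g_i(x) = a_i^T x - b_i:
  g_1((-1, 3)) = 0
Stationarity residual: grad f(x) + sum_i lambda_i a_i = (-1, 3)
  -> stationarity FAILS
Primal feasibility (all g_i <= 0): OK
Dual feasibility (all lambda_i >= 0): OK
Complementary slackness (lambda_i * g_i(x) = 0 for all i): OK

Verdict: the first failing condition is stationarity -> stat.

stat


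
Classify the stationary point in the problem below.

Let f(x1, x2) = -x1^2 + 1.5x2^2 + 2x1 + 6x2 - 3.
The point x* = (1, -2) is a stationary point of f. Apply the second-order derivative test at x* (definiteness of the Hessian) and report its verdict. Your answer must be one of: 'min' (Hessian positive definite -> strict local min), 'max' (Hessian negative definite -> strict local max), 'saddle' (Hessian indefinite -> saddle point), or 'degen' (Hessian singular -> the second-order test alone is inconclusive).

Compute the Hessian H = grad^2 f:
  H = [[-2, 0], [0, 3]]
Verify stationarity: grad f(x*) = H x* + g = (0, 0).
Eigenvalues of H: -2, 3.
Eigenvalues have mixed signs, so H is indefinite -> x* is a saddle point.

saddle


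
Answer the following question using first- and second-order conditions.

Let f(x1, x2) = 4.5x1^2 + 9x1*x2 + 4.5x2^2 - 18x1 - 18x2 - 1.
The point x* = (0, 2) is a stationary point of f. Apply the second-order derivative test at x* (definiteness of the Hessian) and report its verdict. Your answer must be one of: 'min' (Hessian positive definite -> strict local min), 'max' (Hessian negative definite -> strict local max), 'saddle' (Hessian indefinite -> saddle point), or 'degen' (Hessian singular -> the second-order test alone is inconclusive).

Compute the Hessian H = grad^2 f:
  H = [[9, 9], [9, 9]]
Verify stationarity: grad f(x*) = H x* + g = (0, 0).
Eigenvalues of H: 0, 18.
H has a zero eigenvalue (singular; positive semidefinite but not definite), so H is neither positive definite, negative definite, nor indefinite. The second-order test alone is inconclusive -> degen.
(Indeed, f is constant along the null direction of H through x*, so x* is not a strict local extremum.)

degen


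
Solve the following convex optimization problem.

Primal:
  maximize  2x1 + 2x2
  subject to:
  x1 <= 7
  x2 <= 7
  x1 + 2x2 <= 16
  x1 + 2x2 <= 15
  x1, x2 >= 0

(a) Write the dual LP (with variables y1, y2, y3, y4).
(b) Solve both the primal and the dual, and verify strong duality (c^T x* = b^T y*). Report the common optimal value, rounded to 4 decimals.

The standard primal-dual pair for 'max c^T x s.t. A x <= b, x >= 0' is:
  Dual:  min b^T y  s.t.  A^T y >= c,  y >= 0.

So the dual LP is:
  minimize  7y1 + 7y2 + 16y3 + 15y4
  subject to:
    y1 + y3 + y4 >= 2
    y2 + 2y3 + 2y4 >= 2
    y1, y2, y3, y4 >= 0

Solving the primal: x* = (7, 4).
  primal value c^T x* = 22.
Solving the dual: y* = (1, 0, 0, 1).
  dual value b^T y* = 22.
Strong duality: c^T x* = b^T y*. Confirmed.

22


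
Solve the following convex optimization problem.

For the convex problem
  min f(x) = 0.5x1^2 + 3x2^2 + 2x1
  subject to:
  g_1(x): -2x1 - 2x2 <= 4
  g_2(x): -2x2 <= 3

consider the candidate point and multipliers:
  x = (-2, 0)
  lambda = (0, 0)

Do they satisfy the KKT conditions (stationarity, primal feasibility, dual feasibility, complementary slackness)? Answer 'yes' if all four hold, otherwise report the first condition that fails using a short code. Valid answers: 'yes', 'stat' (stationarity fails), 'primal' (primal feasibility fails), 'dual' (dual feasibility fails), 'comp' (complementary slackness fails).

Gradient of f: grad f(x) = Q x + c = (0, 0)
Constraint values g_i(x) = a_i^T x - b_i:
  g_1((-2, 0)) = 0
  g_2((-2, 0)) = -3
Stationarity residual: grad f(x) + sum_i lambda_i a_i = (0, 0)
  -> stationarity OK
Primal feasibility (all g_i <= 0): OK
Dual feasibility (all lambda_i >= 0): OK
Complementary slackness (lambda_i * g_i(x) = 0 for all i): OK

Verdict: yes, KKT holds.

yes


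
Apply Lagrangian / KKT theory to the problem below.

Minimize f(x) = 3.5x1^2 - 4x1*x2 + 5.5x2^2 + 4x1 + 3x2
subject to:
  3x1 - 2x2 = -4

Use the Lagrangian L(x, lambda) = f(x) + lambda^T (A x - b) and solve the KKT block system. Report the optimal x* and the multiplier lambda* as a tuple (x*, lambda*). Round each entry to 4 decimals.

Form the Lagrangian:
  L(x, lambda) = (1/2) x^T Q x + c^T x + lambda^T (A x - b)
Stationarity (grad_x L = 0): Q x + c + A^T lambda = 0.
Primal feasibility: A x = b.

This gives the KKT block system:
  [ Q   A^T ] [ x     ]   [-c ]
  [ A    0  ] [ lambda ] = [ b ]

Solving the linear system:
  x*      = (-1.6962, -0.5443)
  lambda* = (1.8987)
  f(x*)   = -0.4114

x* = (-1.6962, -0.5443), lambda* = (1.8987)


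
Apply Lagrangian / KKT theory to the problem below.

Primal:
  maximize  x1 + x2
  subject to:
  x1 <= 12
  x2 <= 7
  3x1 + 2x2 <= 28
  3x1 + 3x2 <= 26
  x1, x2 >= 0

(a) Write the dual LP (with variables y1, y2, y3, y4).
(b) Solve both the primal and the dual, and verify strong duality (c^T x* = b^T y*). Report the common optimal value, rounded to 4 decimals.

The standard primal-dual pair for 'max c^T x s.t. A x <= b, x >= 0' is:
  Dual:  min b^T y  s.t.  A^T y >= c,  y >= 0.

So the dual LP is:
  minimize  12y1 + 7y2 + 28y3 + 26y4
  subject to:
    y1 + 3y3 + 3y4 >= 1
    y2 + 2y3 + 3y4 >= 1
    y1, y2, y3, y4 >= 0

Solving the primal: x* = (8.6667, 0).
  primal value c^T x* = 8.6667.
Solving the dual: y* = (0, 0, 0, 0.3333).
  dual value b^T y* = 8.6667.
Strong duality: c^T x* = b^T y*. Confirmed.

8.6667


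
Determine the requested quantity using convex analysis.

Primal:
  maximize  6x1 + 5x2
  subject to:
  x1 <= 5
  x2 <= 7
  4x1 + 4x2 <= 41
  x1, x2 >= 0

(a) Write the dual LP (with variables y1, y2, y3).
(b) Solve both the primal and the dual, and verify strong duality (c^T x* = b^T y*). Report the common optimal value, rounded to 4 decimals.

The standard primal-dual pair for 'max c^T x s.t. A x <= b, x >= 0' is:
  Dual:  min b^T y  s.t.  A^T y >= c,  y >= 0.

So the dual LP is:
  minimize  5y1 + 7y2 + 41y3
  subject to:
    y1 + 4y3 >= 6
    y2 + 4y3 >= 5
    y1, y2, y3 >= 0

Solving the primal: x* = (5, 5.25).
  primal value c^T x* = 56.25.
Solving the dual: y* = (1, 0, 1.25).
  dual value b^T y* = 56.25.
Strong duality: c^T x* = b^T y*. Confirmed.

56.25


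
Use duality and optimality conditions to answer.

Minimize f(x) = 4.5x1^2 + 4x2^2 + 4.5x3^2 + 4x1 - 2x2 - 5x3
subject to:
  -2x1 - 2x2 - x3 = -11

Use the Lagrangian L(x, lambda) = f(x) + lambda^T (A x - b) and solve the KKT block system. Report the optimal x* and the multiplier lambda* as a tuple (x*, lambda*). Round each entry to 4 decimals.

Form the Lagrangian:
  L(x, lambda) = (1/2) x^T Q x + c^T x + lambda^T (A x - b)
Stationarity (grad_x L = 0): Q x + c + A^T lambda = 0.
Primal feasibility: A x = b.

This gives the KKT block system:
  [ Q   A^T ] [ x     ]   [-c ]
  [ A    0  ] [ lambda ] = [ b ]

Solving the linear system:
  x*      = (1.8363, 2.8158, 1.6959)
  lambda* = (10.2632)
  f(x*)   = 53.0643

x* = (1.8363, 2.8158, 1.6959), lambda* = (10.2632)


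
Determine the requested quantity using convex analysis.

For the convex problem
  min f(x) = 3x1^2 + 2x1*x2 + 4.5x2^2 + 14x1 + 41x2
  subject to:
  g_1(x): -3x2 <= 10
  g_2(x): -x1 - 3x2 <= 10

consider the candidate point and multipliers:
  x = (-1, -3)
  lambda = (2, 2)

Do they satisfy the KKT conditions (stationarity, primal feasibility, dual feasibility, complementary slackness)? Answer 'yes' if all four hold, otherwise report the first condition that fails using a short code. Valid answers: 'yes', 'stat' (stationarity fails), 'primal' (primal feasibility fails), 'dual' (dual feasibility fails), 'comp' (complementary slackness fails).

Gradient of f: grad f(x) = Q x + c = (2, 12)
Constraint values g_i(x) = a_i^T x - b_i:
  g_1((-1, -3)) = -1
  g_2((-1, -3)) = 0
Stationarity residual: grad f(x) + sum_i lambda_i a_i = (0, 0)
  -> stationarity OK
Primal feasibility (all g_i <= 0): OK
Dual feasibility (all lambda_i >= 0): OK
Complementary slackness (lambda_i * g_i(x) = 0 for all i): FAILS

Verdict: the first failing condition is complementary_slackness -> comp.

comp


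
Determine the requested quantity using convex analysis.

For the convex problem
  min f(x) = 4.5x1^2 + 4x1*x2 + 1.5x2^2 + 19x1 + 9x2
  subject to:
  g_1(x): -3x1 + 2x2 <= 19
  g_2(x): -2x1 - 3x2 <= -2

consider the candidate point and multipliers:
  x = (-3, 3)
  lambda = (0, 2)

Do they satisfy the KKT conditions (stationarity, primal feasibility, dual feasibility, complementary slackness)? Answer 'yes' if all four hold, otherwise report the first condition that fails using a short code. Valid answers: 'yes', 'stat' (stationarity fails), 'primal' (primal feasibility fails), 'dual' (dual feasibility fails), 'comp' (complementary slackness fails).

Gradient of f: grad f(x) = Q x + c = (4, 6)
Constraint values g_i(x) = a_i^T x - b_i:
  g_1((-3, 3)) = -4
  g_2((-3, 3)) = -1
Stationarity residual: grad f(x) + sum_i lambda_i a_i = (0, 0)
  -> stationarity OK
Primal feasibility (all g_i <= 0): OK
Dual feasibility (all lambda_i >= 0): OK
Complementary slackness (lambda_i * g_i(x) = 0 for all i): FAILS

Verdict: the first failing condition is complementary_slackness -> comp.

comp


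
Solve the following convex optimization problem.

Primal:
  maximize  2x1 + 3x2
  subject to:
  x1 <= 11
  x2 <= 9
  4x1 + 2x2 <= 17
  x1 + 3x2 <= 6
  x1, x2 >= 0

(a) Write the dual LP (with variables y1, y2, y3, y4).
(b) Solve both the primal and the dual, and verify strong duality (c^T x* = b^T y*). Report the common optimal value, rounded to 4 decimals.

The standard primal-dual pair for 'max c^T x s.t. A x <= b, x >= 0' is:
  Dual:  min b^T y  s.t.  A^T y >= c,  y >= 0.

So the dual LP is:
  minimize  11y1 + 9y2 + 17y3 + 6y4
  subject to:
    y1 + 4y3 + y4 >= 2
    y2 + 2y3 + 3y4 >= 3
    y1, y2, y3, y4 >= 0

Solving the primal: x* = (3.9, 0.7).
  primal value c^T x* = 9.9.
Solving the dual: y* = (0, 0, 0.3, 0.8).
  dual value b^T y* = 9.9.
Strong duality: c^T x* = b^T y*. Confirmed.

9.9


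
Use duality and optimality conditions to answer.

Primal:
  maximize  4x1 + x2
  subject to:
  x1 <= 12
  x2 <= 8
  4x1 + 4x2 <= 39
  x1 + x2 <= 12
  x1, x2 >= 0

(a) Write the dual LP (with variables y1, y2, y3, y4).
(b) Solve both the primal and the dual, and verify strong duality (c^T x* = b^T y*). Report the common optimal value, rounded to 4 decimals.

The standard primal-dual pair for 'max c^T x s.t. A x <= b, x >= 0' is:
  Dual:  min b^T y  s.t.  A^T y >= c,  y >= 0.

So the dual LP is:
  minimize  12y1 + 8y2 + 39y3 + 12y4
  subject to:
    y1 + 4y3 + y4 >= 4
    y2 + 4y3 + y4 >= 1
    y1, y2, y3, y4 >= 0

Solving the primal: x* = (9.75, 0).
  primal value c^T x* = 39.
Solving the dual: y* = (0, 0, 1, 0).
  dual value b^T y* = 39.
Strong duality: c^T x* = b^T y*. Confirmed.

39


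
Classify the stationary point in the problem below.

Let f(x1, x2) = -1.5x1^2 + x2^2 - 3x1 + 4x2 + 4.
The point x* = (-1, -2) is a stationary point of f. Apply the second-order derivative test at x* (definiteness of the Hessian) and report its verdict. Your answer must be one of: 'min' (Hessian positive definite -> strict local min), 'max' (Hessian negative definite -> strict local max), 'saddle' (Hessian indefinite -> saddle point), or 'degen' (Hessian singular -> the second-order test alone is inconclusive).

Compute the Hessian H = grad^2 f:
  H = [[-3, 0], [0, 2]]
Verify stationarity: grad f(x*) = H x* + g = (0, 0).
Eigenvalues of H: -3, 2.
Eigenvalues have mixed signs, so H is indefinite -> x* is a saddle point.

saddle


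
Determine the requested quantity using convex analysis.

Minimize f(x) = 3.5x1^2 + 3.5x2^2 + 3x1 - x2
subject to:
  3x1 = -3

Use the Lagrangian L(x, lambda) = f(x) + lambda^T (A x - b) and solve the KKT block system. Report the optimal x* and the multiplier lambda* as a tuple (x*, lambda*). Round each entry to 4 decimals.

Form the Lagrangian:
  L(x, lambda) = (1/2) x^T Q x + c^T x + lambda^T (A x - b)
Stationarity (grad_x L = 0): Q x + c + A^T lambda = 0.
Primal feasibility: A x = b.

This gives the KKT block system:
  [ Q   A^T ] [ x     ]   [-c ]
  [ A    0  ] [ lambda ] = [ b ]

Solving the linear system:
  x*      = (-1, 0.1429)
  lambda* = (1.3333)
  f(x*)   = 0.4286

x* = (-1, 0.1429), lambda* = (1.3333)


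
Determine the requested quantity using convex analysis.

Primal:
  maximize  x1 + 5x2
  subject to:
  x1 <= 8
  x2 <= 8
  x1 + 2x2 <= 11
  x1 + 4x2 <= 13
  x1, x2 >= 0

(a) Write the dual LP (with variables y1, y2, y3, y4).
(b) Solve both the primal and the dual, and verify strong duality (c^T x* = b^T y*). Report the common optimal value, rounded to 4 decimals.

The standard primal-dual pair for 'max c^T x s.t. A x <= b, x >= 0' is:
  Dual:  min b^T y  s.t.  A^T y >= c,  y >= 0.

So the dual LP is:
  minimize  8y1 + 8y2 + 11y3 + 13y4
  subject to:
    y1 + y3 + y4 >= 1
    y2 + 2y3 + 4y4 >= 5
    y1, y2, y3, y4 >= 0

Solving the primal: x* = (0, 3.25).
  primal value c^T x* = 16.25.
Solving the dual: y* = (0, 0, 0, 1.25).
  dual value b^T y* = 16.25.
Strong duality: c^T x* = b^T y*. Confirmed.

16.25


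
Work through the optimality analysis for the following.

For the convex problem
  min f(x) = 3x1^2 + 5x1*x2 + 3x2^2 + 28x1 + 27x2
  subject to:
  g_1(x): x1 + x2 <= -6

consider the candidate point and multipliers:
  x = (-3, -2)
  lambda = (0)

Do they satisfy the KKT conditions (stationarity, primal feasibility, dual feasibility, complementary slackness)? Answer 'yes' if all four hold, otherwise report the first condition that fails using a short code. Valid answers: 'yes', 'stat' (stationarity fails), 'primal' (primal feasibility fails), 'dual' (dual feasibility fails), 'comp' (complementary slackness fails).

Gradient of f: grad f(x) = Q x + c = (0, 0)
Constraint values g_i(x) = a_i^T x - b_i:
  g_1((-3, -2)) = 1
Stationarity residual: grad f(x) + sum_i lambda_i a_i = (0, 0)
  -> stationarity OK
Primal feasibility (all g_i <= 0): FAILS
Dual feasibility (all lambda_i >= 0): OK
Complementary slackness (lambda_i * g_i(x) = 0 for all i): OK

Verdict: the first failing condition is primal_feasibility -> primal.

primal


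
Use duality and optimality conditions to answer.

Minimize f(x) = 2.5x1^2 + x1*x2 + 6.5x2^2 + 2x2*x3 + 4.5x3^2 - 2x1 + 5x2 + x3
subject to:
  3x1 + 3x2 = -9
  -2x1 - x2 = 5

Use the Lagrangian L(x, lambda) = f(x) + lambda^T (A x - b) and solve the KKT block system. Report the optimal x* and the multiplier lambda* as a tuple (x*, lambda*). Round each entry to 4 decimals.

Form the Lagrangian:
  L(x, lambda) = (1/2) x^T Q x + c^T x + lambda^T (A x - b)
Stationarity (grad_x L = 0): Q x + c + A^T lambda = 0.
Primal feasibility: A x = b.

This gives the KKT block system:
  [ Q   A^T ] [ x     ]   [-c ]
  [ A    0  ] [ lambda ] = [ b ]

Solving the linear system:
  x*      = (-2, -1, 0.1111)
  lambda* = (2.1852, -3.2222)
  f(x*)   = 17.4444

x* = (-2, -1, 0.1111), lambda* = (2.1852, -3.2222)


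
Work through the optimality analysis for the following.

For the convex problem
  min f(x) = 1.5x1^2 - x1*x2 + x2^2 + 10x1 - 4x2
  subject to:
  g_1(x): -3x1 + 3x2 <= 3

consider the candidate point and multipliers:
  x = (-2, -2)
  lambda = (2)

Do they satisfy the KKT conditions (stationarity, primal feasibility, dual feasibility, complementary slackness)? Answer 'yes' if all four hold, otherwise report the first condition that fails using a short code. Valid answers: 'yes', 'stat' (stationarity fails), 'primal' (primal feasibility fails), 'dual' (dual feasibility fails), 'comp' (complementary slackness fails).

Gradient of f: grad f(x) = Q x + c = (6, -6)
Constraint values g_i(x) = a_i^T x - b_i:
  g_1((-2, -2)) = -3
Stationarity residual: grad f(x) + sum_i lambda_i a_i = (0, 0)
  -> stationarity OK
Primal feasibility (all g_i <= 0): OK
Dual feasibility (all lambda_i >= 0): OK
Complementary slackness (lambda_i * g_i(x) = 0 for all i): FAILS

Verdict: the first failing condition is complementary_slackness -> comp.

comp


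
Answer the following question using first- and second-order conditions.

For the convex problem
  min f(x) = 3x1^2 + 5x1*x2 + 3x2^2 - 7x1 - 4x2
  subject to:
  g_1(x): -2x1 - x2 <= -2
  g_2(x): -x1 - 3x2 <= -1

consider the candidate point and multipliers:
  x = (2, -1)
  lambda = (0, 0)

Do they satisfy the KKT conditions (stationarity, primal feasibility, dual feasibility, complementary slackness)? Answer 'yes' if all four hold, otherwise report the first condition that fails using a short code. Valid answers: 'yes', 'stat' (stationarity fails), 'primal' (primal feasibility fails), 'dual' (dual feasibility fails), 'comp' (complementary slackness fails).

Gradient of f: grad f(x) = Q x + c = (0, 0)
Constraint values g_i(x) = a_i^T x - b_i:
  g_1((2, -1)) = -1
  g_2((2, -1)) = 2
Stationarity residual: grad f(x) + sum_i lambda_i a_i = (0, 0)
  -> stationarity OK
Primal feasibility (all g_i <= 0): FAILS
Dual feasibility (all lambda_i >= 0): OK
Complementary slackness (lambda_i * g_i(x) = 0 for all i): OK

Verdict: the first failing condition is primal_feasibility -> primal.

primal


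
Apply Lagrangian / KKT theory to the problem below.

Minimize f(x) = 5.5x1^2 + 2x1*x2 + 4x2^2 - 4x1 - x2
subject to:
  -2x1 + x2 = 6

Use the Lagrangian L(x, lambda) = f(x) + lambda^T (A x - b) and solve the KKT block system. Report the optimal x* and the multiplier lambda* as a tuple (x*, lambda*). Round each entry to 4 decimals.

Form the Lagrangian:
  L(x, lambda) = (1/2) x^T Q x + c^T x + lambda^T (A x - b)
Stationarity (grad_x L = 0): Q x + c + A^T lambda = 0.
Primal feasibility: A x = b.

This gives the KKT block system:
  [ Q   A^T ] [ x     ]   [-c ]
  [ A    0  ] [ lambda ] = [ b ]

Solving the linear system:
  x*      = (-2, 2)
  lambda* = (-11)
  f(x*)   = 36

x* = (-2, 2), lambda* = (-11)


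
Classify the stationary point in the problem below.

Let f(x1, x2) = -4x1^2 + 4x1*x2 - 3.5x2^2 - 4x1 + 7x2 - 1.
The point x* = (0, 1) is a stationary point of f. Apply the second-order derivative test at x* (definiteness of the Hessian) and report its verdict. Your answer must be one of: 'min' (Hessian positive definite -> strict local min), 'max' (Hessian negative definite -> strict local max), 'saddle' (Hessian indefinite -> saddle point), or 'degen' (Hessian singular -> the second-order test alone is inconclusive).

Compute the Hessian H = grad^2 f:
  H = [[-8, 4], [4, -7]]
Verify stationarity: grad f(x*) = H x* + g = (0, 0).
Eigenvalues of H: -11.5311, -3.4689.
Both eigenvalues < 0, so H is negative definite -> x* is a strict local max.

max
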